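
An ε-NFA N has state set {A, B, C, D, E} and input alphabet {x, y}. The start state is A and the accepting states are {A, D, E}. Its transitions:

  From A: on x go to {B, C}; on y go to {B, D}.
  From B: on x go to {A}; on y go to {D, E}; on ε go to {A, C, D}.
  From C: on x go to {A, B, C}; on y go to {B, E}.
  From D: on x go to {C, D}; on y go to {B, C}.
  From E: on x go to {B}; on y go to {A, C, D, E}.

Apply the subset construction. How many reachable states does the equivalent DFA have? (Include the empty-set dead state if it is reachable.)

Start state of the DFA: {A} (ε-closure of the NFA start).
{A} --x--> {A, B, C, D}  [new]
{A} --y--> {A, B, C, D}  [seen]
{A, B, C, D} --x--> {A, B, C, D}  [seen]
{A, B, C, D} --y--> {A, B, C, D, E}  [new]
{A, B, C, D, E} --x--> {A, B, C, D}  [seen]
{A, B, C, D, E} --y--> {A, B, C, D, E}  [seen]
Reachable DFA states: {A}, {A, B, C, D}, {A, B, C, D, E}.

3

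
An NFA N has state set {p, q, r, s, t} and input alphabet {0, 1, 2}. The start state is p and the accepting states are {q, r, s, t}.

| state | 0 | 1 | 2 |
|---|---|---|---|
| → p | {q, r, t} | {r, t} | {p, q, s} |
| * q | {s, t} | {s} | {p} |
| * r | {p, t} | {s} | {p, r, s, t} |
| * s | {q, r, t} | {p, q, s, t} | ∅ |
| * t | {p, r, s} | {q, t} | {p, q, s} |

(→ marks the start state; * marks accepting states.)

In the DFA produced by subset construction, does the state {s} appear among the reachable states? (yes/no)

Start state of the DFA: {p}.
{p} --0--> {q, r, t}  [new]
{p} --1--> {r, t}  [new]
{p} --2--> {p, q, s}  [new]
{q, r, t} --0--> {p, r, s, t}  [new]
{q, r, t} --1--> {q, s, t}  [new]
{q, r, t} --2--> {p, q, r, s, t}  [new]
{r, t} --0--> {p, r, s, t}  [seen]
{r, t} --1--> {q, s, t}  [seen]
{r, t} --2--> {p, q, r, s, t}  [seen]
{p, q, s} --0--> {q, r, s, t}  [new]
{p, q, s} --1--> {p, q, r, s, t}  [seen]
{p, q, s} --2--> {p, q, s}  [seen]
{p, r, s, t} --0--> {p, q, r, s, t}  [seen]
{p, r, s, t} --1--> {p, q, r, s, t}  [seen]
{p, r, s, t} --2--> {p, q, r, s, t}  [seen]
{q, s, t} --0--> {p, q, r, s, t}  [seen]
{q, s, t} --1--> {p, q, s, t}  [new]
{q, s, t} --2--> {p, q, s}  [seen]
{p, q, r, s, t} --0--> {p, q, r, s, t}  [seen]
{p, q, r, s, t} --1--> {p, q, r, s, t}  [seen]
{p, q, r, s, t} --2--> {p, q, r, s, t}  [seen]
{q, r, s, t} --0--> {p, q, r, s, t}  [seen]
{q, r, s, t} --1--> {p, q, s, t}  [seen]
{q, r, s, t} --2--> {p, q, r, s, t}  [seen]
{p, q, s, t} --0--> {p, q, r, s, t}  [seen]
{p, q, s, t} --1--> {p, q, r, s, t}  [seen]
{p, q, s, t} --2--> {p, q, s}  [seen]
Reachable DFA states: {p}, {q, r, t}, {r, t}, {p, q, s}, {p, r, s, t}, {q, s, t}, {p, q, r, s, t}, {q, r, s, t}, {p, q, s, t}.
{s} is not among them.

no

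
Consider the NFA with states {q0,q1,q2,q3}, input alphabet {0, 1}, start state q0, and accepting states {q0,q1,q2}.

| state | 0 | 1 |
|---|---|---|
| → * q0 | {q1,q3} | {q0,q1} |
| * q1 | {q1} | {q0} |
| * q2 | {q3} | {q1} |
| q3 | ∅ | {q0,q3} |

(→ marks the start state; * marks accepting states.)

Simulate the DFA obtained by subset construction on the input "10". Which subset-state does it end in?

{q1,q3}

Start: {q0}.
δ(q0,1) = {q0,q1}.
Union: {q0,q1}.
After 1: {q0,q1}.
δ(q0,0) = {q1,q3}; δ(q1,0) = {q1}.
Union: {q1,q3}.
After 0: {q1,q3}.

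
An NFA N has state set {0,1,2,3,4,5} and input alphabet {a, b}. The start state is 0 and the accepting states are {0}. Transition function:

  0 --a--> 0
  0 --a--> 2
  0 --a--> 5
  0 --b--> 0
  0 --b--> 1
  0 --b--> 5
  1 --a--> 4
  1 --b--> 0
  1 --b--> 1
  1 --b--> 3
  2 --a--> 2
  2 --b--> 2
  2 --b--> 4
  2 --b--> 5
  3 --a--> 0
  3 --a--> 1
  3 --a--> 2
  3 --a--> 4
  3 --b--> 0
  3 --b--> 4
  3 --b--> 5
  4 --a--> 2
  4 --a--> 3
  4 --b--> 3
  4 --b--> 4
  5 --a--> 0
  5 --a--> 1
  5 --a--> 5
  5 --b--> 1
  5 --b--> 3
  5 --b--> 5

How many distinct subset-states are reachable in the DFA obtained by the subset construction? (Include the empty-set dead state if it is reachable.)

8

Start state of the DFA: {0}.
{0} --a--> {0,2,5}  [new]
{0} --b--> {0,1,5}  [new]
{0,2,5} --a--> {0,1,2,5}  [new]
{0,2,5} --b--> {0,1,2,3,4,5}  [new]
{0,1,5} --a--> {0,1,2,4,5}  [new]
{0,1,5} --b--> {0,1,3,5}  [new]
{0,1,2,5} --a--> {0,1,2,4,5}  [seen]
{0,1,2,5} --b--> {0,1,2,3,4,5}  [seen]
{0,1,2,3,4,5} --a--> {0,1,2,3,4,5}  [seen]
{0,1,2,3,4,5} --b--> {0,1,2,3,4,5}  [seen]
{0,1,2,4,5} --a--> {0,1,2,3,4,5}  [seen]
{0,1,2,4,5} --b--> {0,1,2,3,4,5}  [seen]
{0,1,3,5} --a--> {0,1,2,4,5}  [seen]
{0,1,3,5} --b--> {0,1,3,4,5}  [new]
{0,1,3,4,5} --a--> {0,1,2,3,4,5}  [seen]
{0,1,3,4,5} --b--> {0,1,3,4,5}  [seen]
Reachable DFA states: {0}, {0,2,5}, {0,1,5}, {0,1,2,5}, {0,1,2,3,4,5}, {0,1,2,4,5}, {0,1,3,5}, {0,1,3,4,5}.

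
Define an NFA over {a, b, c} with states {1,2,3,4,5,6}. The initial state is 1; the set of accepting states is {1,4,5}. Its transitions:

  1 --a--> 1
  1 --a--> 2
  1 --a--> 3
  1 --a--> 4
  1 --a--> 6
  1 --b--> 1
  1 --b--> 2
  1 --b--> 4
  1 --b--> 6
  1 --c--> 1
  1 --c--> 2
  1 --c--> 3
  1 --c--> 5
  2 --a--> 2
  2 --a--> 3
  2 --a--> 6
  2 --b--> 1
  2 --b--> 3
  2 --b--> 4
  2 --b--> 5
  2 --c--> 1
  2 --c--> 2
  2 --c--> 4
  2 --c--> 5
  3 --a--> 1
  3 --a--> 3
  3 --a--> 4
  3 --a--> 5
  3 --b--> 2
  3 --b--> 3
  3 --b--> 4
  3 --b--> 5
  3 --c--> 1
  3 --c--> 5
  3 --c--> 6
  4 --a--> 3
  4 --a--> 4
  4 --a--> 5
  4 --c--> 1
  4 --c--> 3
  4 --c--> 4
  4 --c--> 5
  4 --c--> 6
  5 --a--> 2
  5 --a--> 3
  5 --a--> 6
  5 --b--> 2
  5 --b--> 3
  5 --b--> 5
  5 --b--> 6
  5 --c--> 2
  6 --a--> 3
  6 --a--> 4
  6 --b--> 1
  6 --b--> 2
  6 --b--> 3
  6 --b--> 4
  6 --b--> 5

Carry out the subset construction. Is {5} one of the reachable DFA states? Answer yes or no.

Start state of the DFA: {1}.
{1} --a--> {1,2,3,4,6}  [new]
{1} --b--> {1,2,4,6}  [new]
{1} --c--> {1,2,3,5}  [new]
{1,2,3,4,6} --a--> {1,2,3,4,5,6}  [new]
{1,2,3,4,6} --b--> {1,2,3,4,5,6}  [seen]
{1,2,3,4,6} --c--> {1,2,3,4,5,6}  [seen]
{1,2,4,6} --a--> {1,2,3,4,5,6}  [seen]
{1,2,4,6} --b--> {1,2,3,4,5,6}  [seen]
{1,2,4,6} --c--> {1,2,3,4,5,6}  [seen]
{1,2,3,5} --a--> {1,2,3,4,5,6}  [seen]
{1,2,3,5} --b--> {1,2,3,4,5,6}  [seen]
{1,2,3,5} --c--> {1,2,3,4,5,6}  [seen]
{1,2,3,4,5,6} --a--> {1,2,3,4,5,6}  [seen]
{1,2,3,4,5,6} --b--> {1,2,3,4,5,6}  [seen]
{1,2,3,4,5,6} --c--> {1,2,3,4,5,6}  [seen]
Reachable DFA states: {1}, {1,2,3,4,6}, {1,2,4,6}, {1,2,3,5}, {1,2,3,4,5,6}.
{5} is not among them.

no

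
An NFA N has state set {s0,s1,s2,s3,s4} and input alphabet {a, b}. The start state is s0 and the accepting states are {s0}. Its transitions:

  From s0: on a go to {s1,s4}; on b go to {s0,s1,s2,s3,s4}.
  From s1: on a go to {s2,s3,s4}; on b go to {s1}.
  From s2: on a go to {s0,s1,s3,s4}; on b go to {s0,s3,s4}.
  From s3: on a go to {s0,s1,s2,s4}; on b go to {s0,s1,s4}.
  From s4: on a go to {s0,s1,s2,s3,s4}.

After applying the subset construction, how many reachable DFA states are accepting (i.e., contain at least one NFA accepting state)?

Start state of the DFA: {s0}.
{s0} --a--> {s1,s4}  [new]
{s0} --b--> {s0,s1,s2,s3,s4}  [new]
{s1,s4} --a--> {s0,s1,s2,s3,s4}  [seen]
{s1,s4} --b--> {s1}  [new]
{s0,s1,s2,s3,s4} --a--> {s0,s1,s2,s3,s4}  [seen]
{s0,s1,s2,s3,s4} --b--> {s0,s1,s2,s3,s4}  [seen]
{s1} --a--> {s2,s3,s4}  [new]
{s1} --b--> {s1}  [seen]
{s2,s3,s4} --a--> {s0,s1,s2,s3,s4}  [seen]
{s2,s3,s4} --b--> {s0,s1,s3,s4}  [new]
{s0,s1,s3,s4} --a--> {s0,s1,s2,s3,s4}  [seen]
{s0,s1,s3,s4} --b--> {s0,s1,s2,s3,s4}  [seen]
Reachable DFA states: {s0}, {s1,s4}, {s0,s1,s2,s3,s4}, {s1}, {s2,s3,s4}, {s0,s1,s3,s4}.
Accepting DFA states (contain an NFA accepting state): {s0}, {s0,s1,s2,s3,s4}, {s0,s1,s3,s4}.

3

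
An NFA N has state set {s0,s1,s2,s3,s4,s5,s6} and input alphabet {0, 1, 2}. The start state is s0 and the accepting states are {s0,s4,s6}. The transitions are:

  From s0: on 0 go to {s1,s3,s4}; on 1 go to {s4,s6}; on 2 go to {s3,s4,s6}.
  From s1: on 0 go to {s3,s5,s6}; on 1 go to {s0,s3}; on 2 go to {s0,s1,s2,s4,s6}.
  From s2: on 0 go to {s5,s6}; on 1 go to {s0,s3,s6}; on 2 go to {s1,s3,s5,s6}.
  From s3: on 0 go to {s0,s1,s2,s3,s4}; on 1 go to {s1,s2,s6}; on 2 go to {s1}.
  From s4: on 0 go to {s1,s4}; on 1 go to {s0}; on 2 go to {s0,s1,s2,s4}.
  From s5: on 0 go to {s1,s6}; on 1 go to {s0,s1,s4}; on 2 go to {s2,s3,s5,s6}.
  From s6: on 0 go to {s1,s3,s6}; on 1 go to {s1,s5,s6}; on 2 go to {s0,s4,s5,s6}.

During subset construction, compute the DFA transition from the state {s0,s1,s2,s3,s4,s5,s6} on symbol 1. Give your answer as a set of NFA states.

{s0,s1,s2,s3,s4,s5,s6}

δ(s0,1) = {s4,s6}; δ(s1,1) = {s0,s3}; δ(s2,1) = {s0,s3,s6}; δ(s3,1) = {s1,s2,s6}; δ(s4,1) = {s0}; δ(s5,1) = {s0,s1,s4}; δ(s6,1) = {s1,s5,s6}.
Union: {s0,s1,s2,s3,s4,s5,s6}.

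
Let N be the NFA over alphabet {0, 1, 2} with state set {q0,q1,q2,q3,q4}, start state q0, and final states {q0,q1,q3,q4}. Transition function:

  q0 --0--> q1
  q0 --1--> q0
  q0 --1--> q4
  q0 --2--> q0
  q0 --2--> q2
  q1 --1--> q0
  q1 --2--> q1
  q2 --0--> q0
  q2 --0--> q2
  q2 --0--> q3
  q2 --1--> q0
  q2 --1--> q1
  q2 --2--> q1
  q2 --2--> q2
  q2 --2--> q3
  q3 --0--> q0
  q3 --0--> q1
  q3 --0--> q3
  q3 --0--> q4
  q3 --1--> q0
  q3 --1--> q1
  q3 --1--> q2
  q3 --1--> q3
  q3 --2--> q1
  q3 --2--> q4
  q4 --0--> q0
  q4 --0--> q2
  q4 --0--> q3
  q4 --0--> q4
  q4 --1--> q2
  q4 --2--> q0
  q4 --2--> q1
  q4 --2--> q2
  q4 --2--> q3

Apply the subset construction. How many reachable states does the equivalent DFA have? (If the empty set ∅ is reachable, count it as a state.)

10

Start state of the DFA: {q0}.
{q0} --0--> {q1}  [new]
{q0} --1--> {q0,q4}  [new]
{q0} --2--> {q0,q2}  [new]
{q1} --0--> ∅  [new]
{q1} --1--> {q0}  [seen]
{q1} --2--> {q1}  [seen]
{q0,q4} --0--> {q0,q1,q2,q3,q4}  [new]
{q0,q4} --1--> {q0,q2,q4}  [new]
{q0,q4} --2--> {q0,q1,q2,q3}  [new]
{q0,q2} --0--> {q0,q1,q2,q3}  [seen]
{q0,q2} --1--> {q0,q1,q4}  [new]
{q0,q2} --2--> {q0,q1,q2,q3}  [seen]
∅ --0--> ∅  [seen]
∅ --1--> ∅  [seen]
∅ --2--> ∅  [seen]
{q0,q1,q2,q3,q4} --0--> {q0,q1,q2,q3,q4}  [seen]
{q0,q1,q2,q3,q4} --1--> {q0,q1,q2,q3,q4}  [seen]
{q0,q1,q2,q3,q4} --2--> {q0,q1,q2,q3,q4}  [seen]
{q0,q2,q4} --0--> {q0,q1,q2,q3,q4}  [seen]
{q0,q2,q4} --1--> {q0,q1,q2,q4}  [new]
{q0,q2,q4} --2--> {q0,q1,q2,q3}  [seen]
{q0,q1,q2,q3} --0--> {q0,q1,q2,q3,q4}  [seen]
{q0,q1,q2,q3} --1--> {q0,q1,q2,q3,q4}  [seen]
{q0,q1,q2,q3} --2--> {q0,q1,q2,q3,q4}  [seen]
{q0,q1,q4} --0--> {q0,q1,q2,q3,q4}  [seen]
{q0,q1,q4} --1--> {q0,q2,q4}  [seen]
{q0,q1,q4} --2--> {q0,q1,q2,q3}  [seen]
{q0,q1,q2,q4} --0--> {q0,q1,q2,q3,q4}  [seen]
{q0,q1,q2,q4} --1--> {q0,q1,q2,q4}  [seen]
{q0,q1,q2,q4} --2--> {q0,q1,q2,q3}  [seen]
Reachable DFA states: {q0}, {q1}, {q0,q4}, {q0,q2}, ∅, {q0,q1,q2,q3,q4}, {q0,q2,q4}, {q0,q1,q2,q3}, {q0,q1,q4}, {q0,q1,q2,q4}.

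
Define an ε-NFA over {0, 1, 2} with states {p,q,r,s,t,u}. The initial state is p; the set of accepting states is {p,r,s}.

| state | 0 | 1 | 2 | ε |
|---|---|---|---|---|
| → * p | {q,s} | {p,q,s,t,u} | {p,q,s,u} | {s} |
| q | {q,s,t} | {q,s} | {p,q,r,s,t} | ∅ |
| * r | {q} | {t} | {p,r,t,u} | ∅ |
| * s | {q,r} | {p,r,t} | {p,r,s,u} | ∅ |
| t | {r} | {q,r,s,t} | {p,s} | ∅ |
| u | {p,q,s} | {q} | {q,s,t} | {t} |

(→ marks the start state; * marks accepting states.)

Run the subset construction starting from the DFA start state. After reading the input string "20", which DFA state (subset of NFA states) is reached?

{p,q,r,s,t}

Start: {p,s}.
δ(p,2) = {p,q,s,u}; δ(s,2) = {p,r,s,u}.
Union: {p,q,r,s,u}.
ε-closure gives {p,q,r,s,t,u}.
After 2: {p,q,r,s,t,u}.
δ(p,0) = {q,s}; δ(q,0) = {q,s,t}; δ(r,0) = {q}; δ(s,0) = {q,r}; δ(t,0) = {r}; δ(u,0) = {p,q,s}.
Union: {p,q,r,s,t}.
After 0: {p,q,r,s,t}.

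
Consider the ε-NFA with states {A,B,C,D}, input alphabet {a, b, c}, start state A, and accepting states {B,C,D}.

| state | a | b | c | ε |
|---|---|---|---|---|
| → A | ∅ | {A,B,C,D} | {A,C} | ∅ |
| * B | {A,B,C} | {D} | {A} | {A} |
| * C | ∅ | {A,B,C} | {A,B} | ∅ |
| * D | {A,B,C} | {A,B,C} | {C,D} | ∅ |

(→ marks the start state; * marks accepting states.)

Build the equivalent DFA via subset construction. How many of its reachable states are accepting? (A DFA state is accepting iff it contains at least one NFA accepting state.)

Start state of the DFA: {A} (ε-closure of the NFA start).
{A} --a--> ∅  [new]
{A} --b--> {A,B,C,D}  [new]
{A} --c--> {A,C}  [new]
∅ --a--> ∅  [seen]
∅ --b--> ∅  [seen]
∅ --c--> ∅  [seen]
{A,B,C,D} --a--> {A,B,C}  [new]
{A,B,C,D} --b--> {A,B,C,D}  [seen]
{A,B,C,D} --c--> {A,B,C,D}  [seen]
{A,C} --a--> ∅  [seen]
{A,C} --b--> {A,B,C,D}  [seen]
{A,C} --c--> {A,B,C}  [seen]
{A,B,C} --a--> {A,B,C}  [seen]
{A,B,C} --b--> {A,B,C,D}  [seen]
{A,B,C} --c--> {A,B,C}  [seen]
Reachable DFA states: {A}, ∅, {A,B,C,D}, {A,C}, {A,B,C}.
Accepting DFA states (contain an NFA accepting state): {A,B,C,D}, {A,C}, {A,B,C}.

3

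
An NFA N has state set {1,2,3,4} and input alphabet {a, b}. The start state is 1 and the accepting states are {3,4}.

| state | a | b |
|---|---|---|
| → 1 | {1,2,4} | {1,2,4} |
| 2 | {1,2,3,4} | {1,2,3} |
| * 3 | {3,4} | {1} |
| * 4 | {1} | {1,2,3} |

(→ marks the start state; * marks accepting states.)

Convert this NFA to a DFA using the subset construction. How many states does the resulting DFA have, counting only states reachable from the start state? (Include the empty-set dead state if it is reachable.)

Start state of the DFA: {1}.
{1} --a--> {1,2,4}  [new]
{1} --b--> {1,2,4}  [seen]
{1,2,4} --a--> {1,2,3,4}  [new]
{1,2,4} --b--> {1,2,3,4}  [seen]
{1,2,3,4} --a--> {1,2,3,4}  [seen]
{1,2,3,4} --b--> {1,2,3,4}  [seen]
Reachable DFA states: {1}, {1,2,4}, {1,2,3,4}.

3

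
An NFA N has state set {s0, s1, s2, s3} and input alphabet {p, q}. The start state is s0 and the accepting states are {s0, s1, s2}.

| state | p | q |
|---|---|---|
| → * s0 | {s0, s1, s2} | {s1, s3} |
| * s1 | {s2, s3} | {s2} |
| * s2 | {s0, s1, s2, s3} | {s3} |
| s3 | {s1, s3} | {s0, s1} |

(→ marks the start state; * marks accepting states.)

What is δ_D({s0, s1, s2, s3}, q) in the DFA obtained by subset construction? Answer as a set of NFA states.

δ(s0,q) = {s1, s3}; δ(s1,q) = {s2}; δ(s2,q) = {s3}; δ(s3,q) = {s0, s1}.
Union: {s0, s1, s2, s3}.

{s0, s1, s2, s3}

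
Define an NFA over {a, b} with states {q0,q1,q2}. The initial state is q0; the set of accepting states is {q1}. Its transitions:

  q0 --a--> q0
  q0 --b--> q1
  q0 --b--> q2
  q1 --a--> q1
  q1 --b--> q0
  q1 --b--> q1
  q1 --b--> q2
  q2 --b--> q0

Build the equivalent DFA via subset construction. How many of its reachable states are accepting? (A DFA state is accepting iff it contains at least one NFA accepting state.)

Start state of the DFA: {q0}.
{q0} --a--> {q0}  [seen]
{q0} --b--> {q1,q2}  [new]
{q1,q2} --a--> {q1}  [new]
{q1,q2} --b--> {q0,q1,q2}  [new]
{q1} --a--> {q1}  [seen]
{q1} --b--> {q0,q1,q2}  [seen]
{q0,q1,q2} --a--> {q0,q1}  [new]
{q0,q1,q2} --b--> {q0,q1,q2}  [seen]
{q0,q1} --a--> {q0,q1}  [seen]
{q0,q1} --b--> {q0,q1,q2}  [seen]
Reachable DFA states: {q0}, {q1,q2}, {q1}, {q0,q1,q2}, {q0,q1}.
Accepting DFA states (contain an NFA accepting state): {q1,q2}, {q1}, {q0,q1,q2}, {q0,q1}.

4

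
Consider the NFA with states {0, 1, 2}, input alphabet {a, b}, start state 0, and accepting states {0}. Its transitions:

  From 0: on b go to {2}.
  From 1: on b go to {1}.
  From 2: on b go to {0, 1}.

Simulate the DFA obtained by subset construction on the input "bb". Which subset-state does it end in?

Start: {0}.
δ(0,b) = {2}.
Union: {2}.
After b: {2}.
δ(2,b) = {0, 1}.
Union: {0, 1}.
After b: {0, 1}.

{0, 1}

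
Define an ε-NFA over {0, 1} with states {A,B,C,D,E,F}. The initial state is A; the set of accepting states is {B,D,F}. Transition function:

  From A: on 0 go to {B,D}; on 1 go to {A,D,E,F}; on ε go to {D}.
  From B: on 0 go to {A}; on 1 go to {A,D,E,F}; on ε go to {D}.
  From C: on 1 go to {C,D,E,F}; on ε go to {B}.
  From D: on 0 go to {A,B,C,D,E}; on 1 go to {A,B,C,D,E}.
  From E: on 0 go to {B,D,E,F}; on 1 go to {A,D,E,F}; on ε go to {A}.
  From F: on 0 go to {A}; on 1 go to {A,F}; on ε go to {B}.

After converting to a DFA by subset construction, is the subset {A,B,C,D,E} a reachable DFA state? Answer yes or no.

Start state of the DFA: {A,D} (ε-closure of the NFA start).
{A,D} --0--> {A,B,C,D,E}  [new]
{A,D} --1--> {A,B,C,D,E,F}  [new]
{A,B,C,D,E} --0--> {A,B,C,D,E,F}  [seen]
{A,B,C,D,E} --1--> {A,B,C,D,E,F}  [seen]
{A,B,C,D,E,F} --0--> {A,B,C,D,E,F}  [seen]
{A,B,C,D,E,F} --1--> {A,B,C,D,E,F}  [seen]
Reachable DFA states: {A,D}, {A,B,C,D,E}, {A,B,C,D,E,F}.
{A,B,C,D,E} is among them.

yes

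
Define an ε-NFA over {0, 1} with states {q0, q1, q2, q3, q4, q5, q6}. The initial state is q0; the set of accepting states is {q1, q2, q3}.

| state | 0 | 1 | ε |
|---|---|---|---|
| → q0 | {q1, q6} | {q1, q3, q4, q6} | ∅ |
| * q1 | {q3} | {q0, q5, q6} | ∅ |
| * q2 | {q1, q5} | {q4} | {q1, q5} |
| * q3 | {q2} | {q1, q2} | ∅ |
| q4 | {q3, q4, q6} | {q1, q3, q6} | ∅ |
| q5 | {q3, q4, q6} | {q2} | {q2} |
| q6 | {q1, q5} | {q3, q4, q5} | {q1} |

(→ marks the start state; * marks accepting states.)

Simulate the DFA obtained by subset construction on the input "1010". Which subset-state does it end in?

Start: {q0}.
δ(q0,1) = {q1, q3, q4, q6}.
Union: {q1, q3, q4, q6}.
After 1: {q1, q3, q4, q6}.
δ(q1,0) = {q3}; δ(q3,0) = {q2}; δ(q4,0) = {q3, q4, q6}; δ(q6,0) = {q1, q5}.
Union: {q1, q2, q3, q4, q5, q6}.
After 0: {q1, q2, q3, q4, q5, q6}.
δ(q1,1) = {q0, q5, q6}; δ(q2,1) = {q4}; δ(q3,1) = {q1, q2}; δ(q4,1) = {q1, q3, q6}; δ(q5,1) = {q2}; δ(q6,1) = {q3, q4, q5}.
Union: {q0, q1, q2, q3, q4, q5, q6}.
After 1: {q0, q1, q2, q3, q4, q5, q6}.
δ(q0,0) = {q1, q6}; δ(q1,0) = {q3}; δ(q2,0) = {q1, q5}; δ(q3,0) = {q2}; δ(q4,0) = {q3, q4, q6}; δ(q5,0) = {q3, q4, q6}; δ(q6,0) = {q1, q5}.
Union: {q1, q2, q3, q4, q5, q6}.
After 0: {q1, q2, q3, q4, q5, q6}.

{q1, q2, q3, q4, q5, q6}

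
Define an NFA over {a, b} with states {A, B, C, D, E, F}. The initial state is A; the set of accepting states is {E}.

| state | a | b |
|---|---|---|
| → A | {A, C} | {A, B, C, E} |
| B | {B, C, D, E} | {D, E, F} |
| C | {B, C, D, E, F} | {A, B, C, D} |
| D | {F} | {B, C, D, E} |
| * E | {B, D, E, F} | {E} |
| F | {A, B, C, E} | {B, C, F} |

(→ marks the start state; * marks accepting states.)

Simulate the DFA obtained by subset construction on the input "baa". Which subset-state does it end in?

Start: {A}.
δ(A,b) = {A, B, C, E}.
Union: {A, B, C, E}.
After b: {A, B, C, E}.
δ(A,a) = {A, C}; δ(B,a) = {B, C, D, E}; δ(C,a) = {B, C, D, E, F}; δ(E,a) = {B, D, E, F}.
Union: {A, B, C, D, E, F}.
After a: {A, B, C, D, E, F}.
δ(A,a) = {A, C}; δ(B,a) = {B, C, D, E}; δ(C,a) = {B, C, D, E, F}; δ(D,a) = {F}; δ(E,a) = {B, D, E, F}; δ(F,a) = {A, B, C, E}.
Union: {A, B, C, D, E, F}.
After a: {A, B, C, D, E, F}.

{A, B, C, D, E, F}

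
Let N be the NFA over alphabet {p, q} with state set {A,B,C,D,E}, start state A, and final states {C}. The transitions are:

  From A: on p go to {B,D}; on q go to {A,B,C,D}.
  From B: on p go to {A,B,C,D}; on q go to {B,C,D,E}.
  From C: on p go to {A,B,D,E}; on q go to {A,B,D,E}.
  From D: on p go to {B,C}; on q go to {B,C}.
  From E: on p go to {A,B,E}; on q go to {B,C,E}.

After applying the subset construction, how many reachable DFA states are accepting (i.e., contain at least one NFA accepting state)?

Start state of the DFA: {A}.
{A} --p--> {B,D}  [new]
{A} --q--> {A,B,C,D}  [new]
{B,D} --p--> {A,B,C,D}  [seen]
{B,D} --q--> {B,C,D,E}  [new]
{A,B,C,D} --p--> {A,B,C,D,E}  [new]
{A,B,C,D} --q--> {A,B,C,D,E}  [seen]
{B,C,D,E} --p--> {A,B,C,D,E}  [seen]
{B,C,D,E} --q--> {A,B,C,D,E}  [seen]
{A,B,C,D,E} --p--> {A,B,C,D,E}  [seen]
{A,B,C,D,E} --q--> {A,B,C,D,E}  [seen]
Reachable DFA states: {A}, {B,D}, {A,B,C,D}, {B,C,D,E}, {A,B,C,D,E}.
Accepting DFA states (contain an NFA accepting state): {A,B,C,D}, {B,C,D,E}, {A,B,C,D,E}.

3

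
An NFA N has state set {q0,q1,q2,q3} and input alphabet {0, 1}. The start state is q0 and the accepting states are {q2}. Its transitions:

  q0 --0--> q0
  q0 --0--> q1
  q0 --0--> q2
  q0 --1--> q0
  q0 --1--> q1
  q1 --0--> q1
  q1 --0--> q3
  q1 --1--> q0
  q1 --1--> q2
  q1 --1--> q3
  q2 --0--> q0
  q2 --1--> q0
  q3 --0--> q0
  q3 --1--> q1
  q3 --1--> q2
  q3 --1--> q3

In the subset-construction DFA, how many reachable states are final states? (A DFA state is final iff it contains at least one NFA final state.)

2

Start state of the DFA: {q0}.
{q0} --0--> {q0,q1,q2}  [new]
{q0} --1--> {q0,q1}  [new]
{q0,q1,q2} --0--> {q0,q1,q2,q3}  [new]
{q0,q1,q2} --1--> {q0,q1,q2,q3}  [seen]
{q0,q1} --0--> {q0,q1,q2,q3}  [seen]
{q0,q1} --1--> {q0,q1,q2,q3}  [seen]
{q0,q1,q2,q3} --0--> {q0,q1,q2,q3}  [seen]
{q0,q1,q2,q3} --1--> {q0,q1,q2,q3}  [seen]
Reachable DFA states: {q0}, {q0,q1,q2}, {q0,q1}, {q0,q1,q2,q3}.
Accepting DFA states (contain an NFA accepting state): {q0,q1,q2}, {q0,q1,q2,q3}.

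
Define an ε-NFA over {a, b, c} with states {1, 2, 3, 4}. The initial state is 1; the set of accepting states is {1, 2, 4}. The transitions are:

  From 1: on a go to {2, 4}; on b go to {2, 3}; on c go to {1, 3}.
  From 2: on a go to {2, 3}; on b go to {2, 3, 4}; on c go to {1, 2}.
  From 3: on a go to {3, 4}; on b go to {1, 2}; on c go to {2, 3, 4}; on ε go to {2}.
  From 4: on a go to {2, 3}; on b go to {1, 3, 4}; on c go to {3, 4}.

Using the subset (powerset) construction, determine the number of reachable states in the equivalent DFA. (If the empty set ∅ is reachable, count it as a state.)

Start state of the DFA: {1} (ε-closure of the NFA start).
{1} --a--> {2, 4}  [new]
{1} --b--> {2, 3}  [new]
{1} --c--> {1, 2, 3}  [new]
{2, 4} --a--> {2, 3}  [seen]
{2, 4} --b--> {1, 2, 3, 4}  [new]
{2, 4} --c--> {1, 2, 3, 4}  [seen]
{2, 3} --a--> {2, 3, 4}  [new]
{2, 3} --b--> {1, 2, 3, 4}  [seen]
{2, 3} --c--> {1, 2, 3, 4}  [seen]
{1, 2, 3} --a--> {2, 3, 4}  [seen]
{1, 2, 3} --b--> {1, 2, 3, 4}  [seen]
{1, 2, 3} --c--> {1, 2, 3, 4}  [seen]
{1, 2, 3, 4} --a--> {2, 3, 4}  [seen]
{1, 2, 3, 4} --b--> {1, 2, 3, 4}  [seen]
{1, 2, 3, 4} --c--> {1, 2, 3, 4}  [seen]
{2, 3, 4} --a--> {2, 3, 4}  [seen]
{2, 3, 4} --b--> {1, 2, 3, 4}  [seen]
{2, 3, 4} --c--> {1, 2, 3, 4}  [seen]
Reachable DFA states: {1}, {2, 4}, {2, 3}, {1, 2, 3}, {1, 2, 3, 4}, {2, 3, 4}.

6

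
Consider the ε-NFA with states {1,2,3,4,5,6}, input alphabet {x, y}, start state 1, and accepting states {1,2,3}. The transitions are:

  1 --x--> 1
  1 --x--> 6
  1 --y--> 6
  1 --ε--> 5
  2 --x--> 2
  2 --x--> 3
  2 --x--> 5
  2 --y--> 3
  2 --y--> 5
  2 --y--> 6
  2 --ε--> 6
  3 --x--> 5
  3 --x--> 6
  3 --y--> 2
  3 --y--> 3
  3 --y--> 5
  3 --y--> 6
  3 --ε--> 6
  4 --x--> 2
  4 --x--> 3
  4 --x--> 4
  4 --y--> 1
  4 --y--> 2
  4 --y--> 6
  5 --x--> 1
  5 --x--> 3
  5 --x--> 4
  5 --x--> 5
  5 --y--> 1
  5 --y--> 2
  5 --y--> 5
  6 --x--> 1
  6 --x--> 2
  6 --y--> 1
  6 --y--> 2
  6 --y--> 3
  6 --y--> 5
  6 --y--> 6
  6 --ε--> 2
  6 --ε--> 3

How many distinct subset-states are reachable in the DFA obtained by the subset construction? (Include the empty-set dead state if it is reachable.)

3

Start state of the DFA: {1,5} (ε-closure of the NFA start).
{1,5} --x--> {1,2,3,4,5,6}  [new]
{1,5} --y--> {1,2,3,5,6}  [new]
{1,2,3,4,5,6} --x--> {1,2,3,4,5,6}  [seen]
{1,2,3,4,5,6} --y--> {1,2,3,5,6}  [seen]
{1,2,3,5,6} --x--> {1,2,3,4,5,6}  [seen]
{1,2,3,5,6} --y--> {1,2,3,5,6}  [seen]
Reachable DFA states: {1,5}, {1,2,3,4,5,6}, {1,2,3,5,6}.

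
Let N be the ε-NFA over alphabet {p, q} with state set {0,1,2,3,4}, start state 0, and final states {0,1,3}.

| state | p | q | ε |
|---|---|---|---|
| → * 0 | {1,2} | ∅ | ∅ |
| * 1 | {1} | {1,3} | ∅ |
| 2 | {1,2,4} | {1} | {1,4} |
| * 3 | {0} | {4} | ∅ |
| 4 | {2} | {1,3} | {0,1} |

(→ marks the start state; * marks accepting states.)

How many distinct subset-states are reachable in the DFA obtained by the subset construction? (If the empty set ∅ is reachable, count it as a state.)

Start state of the DFA: {0} (ε-closure of the NFA start).
{0} --p--> {0,1,2,4}  [new]
{0} --q--> ∅  [new]
{0,1,2,4} --p--> {0,1,2,4}  [seen]
{0,1,2,4} --q--> {1,3}  [new]
∅ --p--> ∅  [seen]
∅ --q--> ∅  [seen]
{1,3} --p--> {0,1}  [new]
{1,3} --q--> {0,1,3,4}  [new]
{0,1} --p--> {0,1,2,4}  [seen]
{0,1} --q--> {1,3}  [seen]
{0,1,3,4} --p--> {0,1,2,4}  [seen]
{0,1,3,4} --q--> {0,1,3,4}  [seen]
Reachable DFA states: {0}, {0,1,2,4}, ∅, {1,3}, {0,1}, {0,1,3,4}.

6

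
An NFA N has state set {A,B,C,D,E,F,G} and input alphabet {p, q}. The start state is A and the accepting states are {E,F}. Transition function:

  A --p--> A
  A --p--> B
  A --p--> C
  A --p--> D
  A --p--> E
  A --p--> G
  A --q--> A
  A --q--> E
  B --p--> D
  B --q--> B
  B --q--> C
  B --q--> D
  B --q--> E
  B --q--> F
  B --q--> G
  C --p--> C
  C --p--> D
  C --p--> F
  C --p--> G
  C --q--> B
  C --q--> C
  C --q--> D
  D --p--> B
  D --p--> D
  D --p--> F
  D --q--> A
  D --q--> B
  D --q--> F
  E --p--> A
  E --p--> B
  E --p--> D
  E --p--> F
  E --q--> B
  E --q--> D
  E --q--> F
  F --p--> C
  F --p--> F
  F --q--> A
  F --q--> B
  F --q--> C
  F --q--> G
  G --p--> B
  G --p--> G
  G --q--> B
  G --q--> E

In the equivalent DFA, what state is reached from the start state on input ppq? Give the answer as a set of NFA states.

Start: {A}.
δ(A,p) = {A,B,C,D,E,G}.
Union: {A,B,C,D,E,G}.
After p: {A,B,C,D,E,G}.
δ(A,p) = {A,B,C,D,E,G}; δ(B,p) = {D}; δ(C,p) = {C,D,F,G}; δ(D,p) = {B,D,F}; δ(E,p) = {A,B,D,F}; δ(G,p) = {B,G}.
Union: {A,B,C,D,E,F,G}.
After p: {A,B,C,D,E,F,G}.
δ(A,q) = {A,E}; δ(B,q) = {B,C,D,E,F,G}; δ(C,q) = {B,C,D}; δ(D,q) = {A,B,F}; δ(E,q) = {B,D,F}; δ(F,q) = {A,B,C,G}; δ(G,q) = {B,E}.
Union: {A,B,C,D,E,F,G}.
After q: {A,B,C,D,E,F,G}.

{A,B,C,D,E,F,G}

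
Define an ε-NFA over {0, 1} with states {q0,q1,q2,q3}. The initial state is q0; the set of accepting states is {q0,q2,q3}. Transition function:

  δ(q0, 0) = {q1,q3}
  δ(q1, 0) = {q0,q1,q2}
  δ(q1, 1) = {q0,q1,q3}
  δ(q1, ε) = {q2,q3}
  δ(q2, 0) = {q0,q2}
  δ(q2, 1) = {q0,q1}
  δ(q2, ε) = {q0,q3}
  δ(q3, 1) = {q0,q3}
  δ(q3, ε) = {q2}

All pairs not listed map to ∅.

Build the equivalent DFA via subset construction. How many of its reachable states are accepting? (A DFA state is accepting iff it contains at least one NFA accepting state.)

2

Start state of the DFA: {q0} (ε-closure of the NFA start).
{q0} --0--> {q0,q1,q2,q3}  [new]
{q0} --1--> ∅  [new]
{q0,q1,q2,q3} --0--> {q0,q1,q2,q3}  [seen]
{q0,q1,q2,q3} --1--> {q0,q1,q2,q3}  [seen]
∅ --0--> ∅  [seen]
∅ --1--> ∅  [seen]
Reachable DFA states: {q0}, {q0,q1,q2,q3}, ∅.
Accepting DFA states (contain an NFA accepting state): {q0}, {q0,q1,q2,q3}.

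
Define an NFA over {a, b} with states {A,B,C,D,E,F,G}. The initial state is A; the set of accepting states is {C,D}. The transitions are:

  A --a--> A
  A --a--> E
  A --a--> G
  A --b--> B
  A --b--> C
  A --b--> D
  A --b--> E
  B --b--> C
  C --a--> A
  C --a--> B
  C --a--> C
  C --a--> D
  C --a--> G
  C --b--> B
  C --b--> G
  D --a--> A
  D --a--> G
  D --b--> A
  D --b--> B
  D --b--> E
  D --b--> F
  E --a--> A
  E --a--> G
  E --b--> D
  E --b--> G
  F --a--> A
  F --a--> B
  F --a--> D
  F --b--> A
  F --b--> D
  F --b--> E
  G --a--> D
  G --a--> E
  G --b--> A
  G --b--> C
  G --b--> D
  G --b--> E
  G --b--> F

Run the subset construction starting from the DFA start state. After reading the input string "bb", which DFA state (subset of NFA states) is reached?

Start: {A}.
δ(A,b) = {B,C,D,E}.
Union: {B,C,D,E}.
After b: {B,C,D,E}.
δ(B,b) = {C}; δ(C,b) = {B,G}; δ(D,b) = {A,B,E,F}; δ(E,b) = {D,G}.
Union: {A,B,C,D,E,F,G}.
After b: {A,B,C,D,E,F,G}.

{A,B,C,D,E,F,G}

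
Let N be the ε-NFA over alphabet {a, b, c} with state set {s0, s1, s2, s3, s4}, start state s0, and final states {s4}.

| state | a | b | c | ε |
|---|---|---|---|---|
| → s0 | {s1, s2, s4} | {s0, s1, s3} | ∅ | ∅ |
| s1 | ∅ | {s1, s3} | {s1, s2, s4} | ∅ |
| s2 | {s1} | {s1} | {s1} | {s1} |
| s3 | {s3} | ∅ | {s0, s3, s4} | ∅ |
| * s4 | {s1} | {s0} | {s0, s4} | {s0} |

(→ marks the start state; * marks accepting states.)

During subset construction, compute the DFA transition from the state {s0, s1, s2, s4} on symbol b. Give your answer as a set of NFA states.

{s0, s1, s3}

δ(s0,b) = {s0, s1, s3}; δ(s1,b) = {s1, s3}; δ(s2,b) = {s1}; δ(s4,b) = {s0}.
Union: {s0, s1, s3}.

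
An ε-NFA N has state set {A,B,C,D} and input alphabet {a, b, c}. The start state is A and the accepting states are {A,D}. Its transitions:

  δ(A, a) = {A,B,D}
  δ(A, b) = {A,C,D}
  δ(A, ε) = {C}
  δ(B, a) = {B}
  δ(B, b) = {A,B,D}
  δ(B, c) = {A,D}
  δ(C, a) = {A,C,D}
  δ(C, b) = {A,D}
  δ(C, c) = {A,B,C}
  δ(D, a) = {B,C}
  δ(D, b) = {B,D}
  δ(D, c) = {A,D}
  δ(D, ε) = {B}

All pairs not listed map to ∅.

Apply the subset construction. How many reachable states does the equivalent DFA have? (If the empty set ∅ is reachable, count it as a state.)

Start state of the DFA: {A,C} (ε-closure of the NFA start).
{A,C} --a--> {A,B,C,D}  [new]
{A,C} --b--> {A,B,C,D}  [seen]
{A,C} --c--> {A,B,C}  [new]
{A,B,C,D} --a--> {A,B,C,D}  [seen]
{A,B,C,D} --b--> {A,B,C,D}  [seen]
{A,B,C,D} --c--> {A,B,C,D}  [seen]
{A,B,C} --a--> {A,B,C,D}  [seen]
{A,B,C} --b--> {A,B,C,D}  [seen]
{A,B,C} --c--> {A,B,C,D}  [seen]
Reachable DFA states: {A,C}, {A,B,C,D}, {A,B,C}.

3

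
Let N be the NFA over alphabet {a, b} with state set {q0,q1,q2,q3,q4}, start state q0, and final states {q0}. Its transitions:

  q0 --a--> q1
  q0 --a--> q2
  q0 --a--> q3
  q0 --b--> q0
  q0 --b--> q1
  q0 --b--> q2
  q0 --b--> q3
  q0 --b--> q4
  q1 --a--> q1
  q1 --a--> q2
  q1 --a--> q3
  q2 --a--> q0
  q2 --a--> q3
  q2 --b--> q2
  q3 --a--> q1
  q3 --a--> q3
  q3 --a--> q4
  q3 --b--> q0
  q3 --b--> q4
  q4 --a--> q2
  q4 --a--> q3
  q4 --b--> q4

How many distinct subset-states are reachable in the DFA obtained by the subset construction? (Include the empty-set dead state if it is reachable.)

5

Start state of the DFA: {q0}.
{q0} --a--> {q1,q2,q3}  [new]
{q0} --b--> {q0,q1,q2,q3,q4}  [new]
{q1,q2,q3} --a--> {q0,q1,q2,q3,q4}  [seen]
{q1,q2,q3} --b--> {q0,q2,q4}  [new]
{q0,q1,q2,q3,q4} --a--> {q0,q1,q2,q3,q4}  [seen]
{q0,q1,q2,q3,q4} --b--> {q0,q1,q2,q3,q4}  [seen]
{q0,q2,q4} --a--> {q0,q1,q2,q3}  [new]
{q0,q2,q4} --b--> {q0,q1,q2,q3,q4}  [seen]
{q0,q1,q2,q3} --a--> {q0,q1,q2,q3,q4}  [seen]
{q0,q1,q2,q3} --b--> {q0,q1,q2,q3,q4}  [seen]
Reachable DFA states: {q0}, {q1,q2,q3}, {q0,q1,q2,q3,q4}, {q0,q2,q4}, {q0,q1,q2,q3}.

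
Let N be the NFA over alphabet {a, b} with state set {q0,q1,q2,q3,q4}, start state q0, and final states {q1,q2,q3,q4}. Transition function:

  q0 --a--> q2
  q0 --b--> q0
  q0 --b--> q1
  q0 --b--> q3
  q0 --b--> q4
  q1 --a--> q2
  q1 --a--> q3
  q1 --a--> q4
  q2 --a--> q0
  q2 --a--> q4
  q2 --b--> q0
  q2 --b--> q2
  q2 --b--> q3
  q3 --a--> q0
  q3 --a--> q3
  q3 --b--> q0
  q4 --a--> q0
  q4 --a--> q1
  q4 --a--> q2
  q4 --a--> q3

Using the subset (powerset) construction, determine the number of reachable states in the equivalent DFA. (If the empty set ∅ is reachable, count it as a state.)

Start state of the DFA: {q0}.
{q0} --a--> {q2}  [new]
{q0} --b--> {q0,q1,q3,q4}  [new]
{q2} --a--> {q0,q4}  [new]
{q2} --b--> {q0,q2,q3}  [new]
{q0,q1,q3,q4} --a--> {q0,q1,q2,q3,q4}  [new]
{q0,q1,q3,q4} --b--> {q0,q1,q3,q4}  [seen]
{q0,q4} --a--> {q0,q1,q2,q3}  [new]
{q0,q4} --b--> {q0,q1,q3,q4}  [seen]
{q0,q2,q3} --a--> {q0,q2,q3,q4}  [new]
{q0,q2,q3} --b--> {q0,q1,q2,q3,q4}  [seen]
{q0,q1,q2,q3,q4} --a--> {q0,q1,q2,q3,q4}  [seen]
{q0,q1,q2,q3,q4} --b--> {q0,q1,q2,q3,q4}  [seen]
{q0,q1,q2,q3} --a--> {q0,q2,q3,q4}  [seen]
{q0,q1,q2,q3} --b--> {q0,q1,q2,q3,q4}  [seen]
{q0,q2,q3,q4} --a--> {q0,q1,q2,q3,q4}  [seen]
{q0,q2,q3,q4} --b--> {q0,q1,q2,q3,q4}  [seen]
Reachable DFA states: {q0}, {q2}, {q0,q1,q3,q4}, {q0,q4}, {q0,q2,q3}, {q0,q1,q2,q3,q4}, {q0,q1,q2,q3}, {q0,q2,q3,q4}.

8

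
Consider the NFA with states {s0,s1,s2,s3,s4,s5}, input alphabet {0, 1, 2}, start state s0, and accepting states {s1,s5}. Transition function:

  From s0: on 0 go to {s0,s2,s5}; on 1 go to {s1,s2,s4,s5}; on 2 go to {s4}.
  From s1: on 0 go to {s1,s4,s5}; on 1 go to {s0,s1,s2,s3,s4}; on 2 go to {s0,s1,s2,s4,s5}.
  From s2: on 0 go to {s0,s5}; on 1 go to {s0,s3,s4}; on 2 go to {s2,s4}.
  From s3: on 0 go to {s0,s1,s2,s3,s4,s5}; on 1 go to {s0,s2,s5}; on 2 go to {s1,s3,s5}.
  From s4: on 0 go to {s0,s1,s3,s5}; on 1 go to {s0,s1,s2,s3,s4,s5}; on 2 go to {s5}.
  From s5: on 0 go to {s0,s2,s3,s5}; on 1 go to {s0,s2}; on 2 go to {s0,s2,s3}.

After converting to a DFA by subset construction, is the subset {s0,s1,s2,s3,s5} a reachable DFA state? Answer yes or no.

yes

Start state of the DFA: {s0}.
{s0} --0--> {s0,s2,s5}  [new]
{s0} --1--> {s1,s2,s4,s5}  [new]
{s0} --2--> {s4}  [new]
{s0,s2,s5} --0--> {s0,s2,s3,s5}  [new]
{s0,s2,s5} --1--> {s0,s1,s2,s3,s4,s5}  [new]
{s0,s2,s5} --2--> {s0,s2,s3,s4}  [new]
{s1,s2,s4,s5} --0--> {s0,s1,s2,s3,s4,s5}  [seen]
{s1,s2,s4,s5} --1--> {s0,s1,s2,s3,s4,s5}  [seen]
{s1,s2,s4,s5} --2--> {s0,s1,s2,s3,s4,s5}  [seen]
{s4} --0--> {s0,s1,s3,s5}  [new]
{s4} --1--> {s0,s1,s2,s3,s4,s5}  [seen]
{s4} --2--> {s5}  [new]
{s0,s2,s3,s5} --0--> {s0,s1,s2,s3,s4,s5}  [seen]
{s0,s2,s3,s5} --1--> {s0,s1,s2,s3,s4,s5}  [seen]
{s0,s2,s3,s5} --2--> {s0,s1,s2,s3,s4,s5}  [seen]
{s0,s1,s2,s3,s4,s5} --0--> {s0,s1,s2,s3,s4,s5}  [seen]
{s0,s1,s2,s3,s4,s5} --1--> {s0,s1,s2,s3,s4,s5}  [seen]
{s0,s1,s2,s3,s4,s5} --2--> {s0,s1,s2,s3,s4,s5}  [seen]
{s0,s2,s3,s4} --0--> {s0,s1,s2,s3,s4,s5}  [seen]
{s0,s2,s3,s4} --1--> {s0,s1,s2,s3,s4,s5}  [seen]
{s0,s2,s3,s4} --2--> {s1,s2,s3,s4,s5}  [new]
{s0,s1,s3,s5} --0--> {s0,s1,s2,s3,s4,s5}  [seen]
{s0,s1,s3,s5} --1--> {s0,s1,s2,s3,s4,s5}  [seen]
{s0,s1,s3,s5} --2--> {s0,s1,s2,s3,s4,s5}  [seen]
{s5} --0--> {s0,s2,s3,s5}  [seen]
{s5} --1--> {s0,s2}  [new]
{s5} --2--> {s0,s2,s3}  [new]
{s1,s2,s3,s4,s5} --0--> {s0,s1,s2,s3,s4,s5}  [seen]
{s1,s2,s3,s4,s5} --1--> {s0,s1,s2,s3,s4,s5}  [seen]
{s1,s2,s3,s4,s5} --2--> {s0,s1,s2,s3,s4,s5}  [seen]
{s0,s2} --0--> {s0,s2,s5}  [seen]
{s0,s2} --1--> {s0,s1,s2,s3,s4,s5}  [seen]
{s0,s2} --2--> {s2,s4}  [new]
{s0,s2,s3} --0--> {s0,s1,s2,s3,s4,s5}  [seen]
{s0,s2,s3} --1--> {s0,s1,s2,s3,s4,s5}  [seen]
{s0,s2,s3} --2--> {s1,s2,s3,s4,s5}  [seen]
{s2,s4} --0--> {s0,s1,s3,s5}  [seen]
{s2,s4} --1--> {s0,s1,s2,s3,s4,s5}  [seen]
{s2,s4} --2--> {s2,s4,s5}  [new]
{s2,s4,s5} --0--> {s0,s1,s2,s3,s5}  [new]
{s2,s4,s5} --1--> {s0,s1,s2,s3,s4,s5}  [seen]
{s2,s4,s5} --2--> {s0,s2,s3,s4,s5}  [new]
{s0,s1,s2,s3,s5} --0--> {s0,s1,s2,s3,s4,s5}  [seen]
{s0,s1,s2,s3,s5} --1--> {s0,s1,s2,s3,s4,s5}  [seen]
{s0,s1,s2,s3,s5} --2--> {s0,s1,s2,s3,s4,s5}  [seen]
{s0,s2,s3,s4,s5} --0--> {s0,s1,s2,s3,s4,s5}  [seen]
{s0,s2,s3,s4,s5} --1--> {s0,s1,s2,s3,s4,s5}  [seen]
{s0,s2,s3,s4,s5} --2--> {s0,s1,s2,s3,s4,s5}  [seen]
Reachable DFA states: {s0}, {s0,s2,s5}, {s1,s2,s4,s5}, {s4}, {s0,s2,s3,s5}, {s0,s1,s2,s3,s4,s5}, {s0,s2,s3,s4}, {s0,s1,s3,s5}, {s5}, {s1,s2,s3,s4,s5}, {s0,s2}, {s0,s2,s3}, {s2,s4}, {s2,s4,s5}, {s0,s1,s2,s3,s5}, {s0,s2,s3,s4,s5}.
{s0,s1,s2,s3,s5} is among them.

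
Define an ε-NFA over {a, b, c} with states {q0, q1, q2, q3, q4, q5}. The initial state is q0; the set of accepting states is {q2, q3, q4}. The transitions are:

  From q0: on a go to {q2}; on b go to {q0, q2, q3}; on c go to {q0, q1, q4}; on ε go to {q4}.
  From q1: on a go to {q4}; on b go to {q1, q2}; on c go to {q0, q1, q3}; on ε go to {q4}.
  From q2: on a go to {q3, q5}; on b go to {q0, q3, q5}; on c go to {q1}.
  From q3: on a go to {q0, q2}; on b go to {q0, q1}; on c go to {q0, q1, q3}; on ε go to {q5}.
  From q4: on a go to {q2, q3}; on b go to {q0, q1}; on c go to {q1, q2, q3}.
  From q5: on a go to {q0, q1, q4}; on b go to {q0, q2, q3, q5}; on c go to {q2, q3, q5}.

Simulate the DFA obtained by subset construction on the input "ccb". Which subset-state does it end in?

Start: {q0, q4}.
δ(q0,c) = {q0, q1, q4}; δ(q4,c) = {q1, q2, q3}.
Union: {q0, q1, q2, q3, q4}.
ε-closure gives {q0, q1, q2, q3, q4, q5}.
After c: {q0, q1, q2, q3, q4, q5}.
δ(q0,c) = {q0, q1, q4}; δ(q1,c) = {q0, q1, q3}; δ(q2,c) = {q1}; δ(q3,c) = {q0, q1, q3}; δ(q4,c) = {q1, q2, q3}; δ(q5,c) = {q2, q3, q5}.
Union: {q0, q1, q2, q3, q4, q5}.
After c: {q0, q1, q2, q3, q4, q5}.
δ(q0,b) = {q0, q2, q3}; δ(q1,b) = {q1, q2}; δ(q2,b) = {q0, q3, q5}; δ(q3,b) = {q0, q1}; δ(q4,b) = {q0, q1}; δ(q5,b) = {q0, q2, q3, q5}.
Union: {q0, q1, q2, q3, q5}.
ε-closure gives {q0, q1, q2, q3, q4, q5}.
After b: {q0, q1, q2, q3, q4, q5}.

{q0, q1, q2, q3, q4, q5}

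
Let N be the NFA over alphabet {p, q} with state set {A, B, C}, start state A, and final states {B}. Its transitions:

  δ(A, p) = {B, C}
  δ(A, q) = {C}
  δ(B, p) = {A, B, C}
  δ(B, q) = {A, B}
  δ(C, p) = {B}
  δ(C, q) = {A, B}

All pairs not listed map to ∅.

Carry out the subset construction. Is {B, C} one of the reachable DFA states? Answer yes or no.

yes

Start state of the DFA: {A}.
{A} --p--> {B, C}  [new]
{A} --q--> {C}  [new]
{B, C} --p--> {A, B, C}  [new]
{B, C} --q--> {A, B}  [new]
{C} --p--> {B}  [new]
{C} --q--> {A, B}  [seen]
{A, B, C} --p--> {A, B, C}  [seen]
{A, B, C} --q--> {A, B, C}  [seen]
{A, B} --p--> {A, B, C}  [seen]
{A, B} --q--> {A, B, C}  [seen]
{B} --p--> {A, B, C}  [seen]
{B} --q--> {A, B}  [seen]
Reachable DFA states: {A}, {B, C}, {C}, {A, B, C}, {A, B}, {B}.
{B, C} is among them.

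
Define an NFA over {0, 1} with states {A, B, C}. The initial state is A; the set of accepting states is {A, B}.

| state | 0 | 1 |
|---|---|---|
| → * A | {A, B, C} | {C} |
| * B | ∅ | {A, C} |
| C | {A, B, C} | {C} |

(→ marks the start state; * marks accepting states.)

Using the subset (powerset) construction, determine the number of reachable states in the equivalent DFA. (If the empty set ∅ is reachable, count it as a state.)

Start state of the DFA: {A}.
{A} --0--> {A, B, C}  [new]
{A} --1--> {C}  [new]
{A, B, C} --0--> {A, B, C}  [seen]
{A, B, C} --1--> {A, C}  [new]
{C} --0--> {A, B, C}  [seen]
{C} --1--> {C}  [seen]
{A, C} --0--> {A, B, C}  [seen]
{A, C} --1--> {C}  [seen]
Reachable DFA states: {A}, {A, B, C}, {C}, {A, C}.

4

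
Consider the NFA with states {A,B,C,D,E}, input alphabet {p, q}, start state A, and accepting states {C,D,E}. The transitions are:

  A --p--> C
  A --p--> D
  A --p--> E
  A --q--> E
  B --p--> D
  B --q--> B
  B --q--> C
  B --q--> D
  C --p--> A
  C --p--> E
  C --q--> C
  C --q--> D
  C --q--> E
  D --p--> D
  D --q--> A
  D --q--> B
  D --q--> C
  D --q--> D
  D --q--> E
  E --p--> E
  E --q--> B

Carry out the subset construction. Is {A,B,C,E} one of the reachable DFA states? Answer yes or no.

Start state of the DFA: {A}.
{A} --p--> {C,D,E}  [new]
{A} --q--> {E}  [new]
{C,D,E} --p--> {A,D,E}  [new]
{C,D,E} --q--> {A,B,C,D,E}  [new]
{E} --p--> {E}  [seen]
{E} --q--> {B}  [new]
{A,D,E} --p--> {C,D,E}  [seen]
{A,D,E} --q--> {A,B,C,D,E}  [seen]
{A,B,C,D,E} --p--> {A,C,D,E}  [new]
{A,B,C,D,E} --q--> {A,B,C,D,E}  [seen]
{B} --p--> {D}  [new]
{B} --q--> {B,C,D}  [new]
{A,C,D,E} --p--> {A,C,D,E}  [seen]
{A,C,D,E} --q--> {A,B,C,D,E}  [seen]
{D} --p--> {D}  [seen]
{D} --q--> {A,B,C,D,E}  [seen]
{B,C,D} --p--> {A,D,E}  [seen]
{B,C,D} --q--> {A,B,C,D,E}  [seen]
Reachable DFA states: {A}, {C,D,E}, {E}, {A,D,E}, {A,B,C,D,E}, {B}, {A,C,D,E}, {D}, {B,C,D}.
{A,B,C,E} is not among them.

no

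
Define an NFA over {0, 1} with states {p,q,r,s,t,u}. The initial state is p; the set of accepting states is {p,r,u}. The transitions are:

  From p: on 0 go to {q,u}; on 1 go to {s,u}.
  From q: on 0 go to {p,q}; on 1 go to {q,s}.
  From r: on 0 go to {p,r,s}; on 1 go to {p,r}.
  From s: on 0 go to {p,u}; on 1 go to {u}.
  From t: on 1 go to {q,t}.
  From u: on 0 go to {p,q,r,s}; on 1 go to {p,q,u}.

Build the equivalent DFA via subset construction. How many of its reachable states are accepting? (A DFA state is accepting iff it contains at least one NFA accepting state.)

7

Start state of the DFA: {p}.
{p} --0--> {q,u}  [new]
{p} --1--> {s,u}  [new]
{q,u} --0--> {p,q,r,s}  [new]
{q,u} --1--> {p,q,s,u}  [new]
{s,u} --0--> {p,q,r,s,u}  [new]
{s,u} --1--> {p,q,u}  [new]
{p,q,r,s} --0--> {p,q,r,s,u}  [seen]
{p,q,r,s} --1--> {p,q,r,s,u}  [seen]
{p,q,s,u} --0--> {p,q,r,s,u}  [seen]
{p,q,s,u} --1--> {p,q,s,u}  [seen]
{p,q,r,s,u} --0--> {p,q,r,s,u}  [seen]
{p,q,r,s,u} --1--> {p,q,r,s,u}  [seen]
{p,q,u} --0--> {p,q,r,s,u}  [seen]
{p,q,u} --1--> {p,q,s,u}  [seen]
Reachable DFA states: {p}, {q,u}, {s,u}, {p,q,r,s}, {p,q,s,u}, {p,q,r,s,u}, {p,q,u}.
Accepting DFA states (contain an NFA accepting state): {p}, {q,u}, {s,u}, {p,q,r,s}, {p,q,s,u}, {p,q,r,s,u}, {p,q,u}.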